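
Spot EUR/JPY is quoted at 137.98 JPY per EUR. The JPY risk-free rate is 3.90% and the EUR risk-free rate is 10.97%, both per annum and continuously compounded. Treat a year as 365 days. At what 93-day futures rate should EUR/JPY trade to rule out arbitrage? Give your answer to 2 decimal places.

F = S·e^((r_JPY − r_EUR)T) = 137.98 · e^((0.0390 − 0.1097) × 93/365)
= 137.98 · e^-0.018014 = 137.98 × 0.982147
F = 135.52 JPY per EUR

135.52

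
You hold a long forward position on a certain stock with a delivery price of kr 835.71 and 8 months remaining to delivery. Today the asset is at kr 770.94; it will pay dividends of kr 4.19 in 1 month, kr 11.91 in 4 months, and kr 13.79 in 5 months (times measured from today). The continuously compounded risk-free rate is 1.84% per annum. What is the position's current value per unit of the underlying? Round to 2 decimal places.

-kr 84.29

PV(remaining dividends) I = 4.19·e^(−0.0184·1/12) + 11.91·e^(−0.0184·4/12) + 13.79·e^(−0.0184·5/12) = 29.7054
Current forward F = (S − I)·e^(rT) = (770.94 − 29.7054)·e^(0.0184·8/12) = 741.2346 × 1.012342 = 750.3829
Value (long) = (F − K)·e^(−rT) = (750.3829 − 835.71) × 0.987808 = -84.2868
Value = -kr 84.29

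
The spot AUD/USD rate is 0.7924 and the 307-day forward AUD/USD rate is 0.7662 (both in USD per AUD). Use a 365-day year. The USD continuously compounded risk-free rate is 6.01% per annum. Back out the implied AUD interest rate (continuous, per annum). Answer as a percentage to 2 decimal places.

F = S·e^((r_USD − r_AUD)T) ⇒ r_AUD = r_USD − ln(F/S)/T
ln(0.7662/0.7924) = -0.033623; /(307/365) = -0.039975
r_AUD = 0.0601 + 0.039975 = 0.100075
r_AUD = 10.01%

10.01%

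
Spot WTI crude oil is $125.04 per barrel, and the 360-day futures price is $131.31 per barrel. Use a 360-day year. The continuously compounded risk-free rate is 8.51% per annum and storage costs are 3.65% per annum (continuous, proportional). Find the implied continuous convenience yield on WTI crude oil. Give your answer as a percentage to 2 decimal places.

7.27%

F = S·e^((r+u−y)T) ⇒ (r+u−y) = ln(F/S)/T
ln(131.31/125.04) = 0.048927; /T ⇒ 0.048927
y = r + u − ln(F/S)/T = 0.0851 + 0.0365 − 0.048927 = 0.072673
y = 7.27%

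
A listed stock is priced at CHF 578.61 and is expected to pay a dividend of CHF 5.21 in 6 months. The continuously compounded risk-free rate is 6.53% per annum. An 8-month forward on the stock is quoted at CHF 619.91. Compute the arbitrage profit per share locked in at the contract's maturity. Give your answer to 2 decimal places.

PV(dividends) I = 5.21·e^(−0.0653·6/12) = 5.0426
Fair forward F* = (S − I)·e^(rT) = (578.61 − 5.0426)·e^0.043533 = 573.5674 × 1.044494 = 599.0877
Market CHF 619.91 > fair 599.0877: forward overpriced → cash-and-carry (borrow at r, buy the stock and collect the dividends, short the forward).
Profit at T = |F_mkt − F*| = |619.91 − 599.0877| = CHF 20.82 per share

CHF 20.82 per share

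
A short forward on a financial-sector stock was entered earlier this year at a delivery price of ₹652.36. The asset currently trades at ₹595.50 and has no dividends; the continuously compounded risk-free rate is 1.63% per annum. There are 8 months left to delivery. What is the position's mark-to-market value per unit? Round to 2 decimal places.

₹49.81

Current fair forward for the remaining 8 months: F = S·e^(r·T), r = 0.0163
F = 595.50 · e^(0.0163 × 8/12) = 595.50 × 1.010926 = 602.0064
Value of long forward = (F − K)·e^(−rT) = (602.0064 − 652.36) · e^(−0.0163·8/12)
= -50.3536 × 0.989192 = -49.81
Short position value = −(long value) = ₹49.81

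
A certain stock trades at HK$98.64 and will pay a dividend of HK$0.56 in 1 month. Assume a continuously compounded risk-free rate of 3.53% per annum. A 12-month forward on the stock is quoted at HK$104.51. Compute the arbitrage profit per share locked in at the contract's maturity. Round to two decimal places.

PV(dividends) I = 0.56·e^(−0.0353·1/12) = 0.5584
Fair forward F* = (S − I)·e^(rT) = (98.64 − 0.5584)·e^0.035300 = 98.0816 × 1.035930 = 101.6057
Market HK$104.51 > fair 101.6057: forward overpriced → cash-and-carry (borrow at r, buy the stock and collect the dividends, short the forward).
Profit at T = |F_mkt − F*| = |104.51 − 101.6057| = HK$2.90 per share

HK$2.90 per share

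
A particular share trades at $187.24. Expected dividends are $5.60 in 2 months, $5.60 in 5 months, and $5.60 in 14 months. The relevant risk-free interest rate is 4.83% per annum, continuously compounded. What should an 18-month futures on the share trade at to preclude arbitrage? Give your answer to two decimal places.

$183.74

PV(dividends) I = 5.60·e^(−0.0483·2/12) + 5.60·e^(−0.0483·5/12) + 5.60·e^(−0.0483·14/12)
I = 5.5551 + 5.4884 + 5.2932 = 16.3367
F = (S − I)·e^(rT) = (187.24 − 16.3367) · e^(0.0483·18/12)
= 170.9033 · e^0.072450 = 170.9033 × 1.075139 = $183.74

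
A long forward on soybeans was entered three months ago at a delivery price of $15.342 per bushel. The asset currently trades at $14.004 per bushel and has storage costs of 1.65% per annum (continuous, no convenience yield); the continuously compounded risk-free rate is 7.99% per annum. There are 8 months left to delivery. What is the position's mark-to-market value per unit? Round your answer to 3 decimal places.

Current fair forward for the remaining 8 months: F = S·e^((r + u)·T), (r + u) = 0.0799 + 0.0165 = 0.0964
F = 14.004 · e^(0.0964 × 8/12) = 14.004 × 1.066377 = 14.9335
Value of long forward = (F − K)·e^(−rT) = (14.9335 − 15.342) · e^(−0.0799·8/12)
= -0.4085 × 0.948127 = -0.387

-$0.387 per bushel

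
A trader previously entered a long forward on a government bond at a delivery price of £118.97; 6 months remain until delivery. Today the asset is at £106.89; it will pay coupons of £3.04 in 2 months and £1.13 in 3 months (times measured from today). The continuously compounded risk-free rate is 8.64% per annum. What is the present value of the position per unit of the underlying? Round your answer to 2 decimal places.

-£11.15

PV(remaining coupons) I = 3.04·e^(−0.0864·2/12) + 1.13·e^(−0.0864·3/12) = 4.1024
Current forward F = (S − I)·e^(rT) = (106.89 − 4.1024)·e^(0.0864·6/12) = 102.7876 × 1.044147 = 107.3254
Value (long) = (F − K)·e^(−rT) = (107.3254 − 118.97) × 0.957720 = -11.1523
Value = -£11.15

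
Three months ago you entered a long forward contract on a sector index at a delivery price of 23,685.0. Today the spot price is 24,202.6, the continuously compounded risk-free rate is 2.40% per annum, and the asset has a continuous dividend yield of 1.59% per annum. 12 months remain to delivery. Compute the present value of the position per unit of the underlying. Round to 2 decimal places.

Current fair forward for the remaining 12 months: F = S·e^((r − q)·T), (r − q) = 0.0240 − 0.0159 = 0.0081
F = 24202.6 · e^(0.0081 × 12/12) = 24202.6 × 1.00813289 = 24399.4371
Value of long forward = (F − K)·e^(−rT) = (24399.4371 − 23685.0) · e^(−0.0240·12/12)
= 714.4371 × 0.97628571 = 697.49

697.49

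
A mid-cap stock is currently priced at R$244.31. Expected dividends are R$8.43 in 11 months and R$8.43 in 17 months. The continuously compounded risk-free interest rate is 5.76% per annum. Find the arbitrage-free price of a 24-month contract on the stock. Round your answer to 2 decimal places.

R$256.45

PV(dividends) I = 8.43·e^(−0.0576·11/12) + 8.43·e^(−0.0576·17/12)
I = 7.9964 + 7.7694 = 15.7658
F = (S − I)·e^(rT) = (244.31 − 15.7658) · e^(0.0576·24/12)
= 228.5442 · e^0.115200 = 228.5442 × 1.122098 = R$256.45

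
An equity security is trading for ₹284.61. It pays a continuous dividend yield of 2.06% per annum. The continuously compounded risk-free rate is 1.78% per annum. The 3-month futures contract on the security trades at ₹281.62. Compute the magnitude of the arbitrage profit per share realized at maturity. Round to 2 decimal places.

₹2.79 per share

Fair futures: F* = S·e^(carry·T), with carry = (r − q) = 0.0178 − 0.0206 = -0.0028
F* = 284.61 · e^(-0.0028 × 3/12) = 284.61 · e^-0.000700 = 284.61 × 0.999300 = ₹284.4108
Market ₹281.62 < fair ₹284.4108: forward underpriced → reverse cash-and-carry (short spot, go long the forward).
At maturity, profit = |F_mkt − F*| = |281.62 − 284.4108| = ₹2.79 per share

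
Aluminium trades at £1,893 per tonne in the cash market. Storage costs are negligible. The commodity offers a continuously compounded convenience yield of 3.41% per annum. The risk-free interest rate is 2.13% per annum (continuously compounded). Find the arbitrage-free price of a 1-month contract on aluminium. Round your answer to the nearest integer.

£1,891 per tonne

Net carry = r + u − y = 0.0213 + 0.0000 − 0.0341 = -0.0128
F = S·e^((r+u−y)T) = 1893 · e^(-0.0128 × 1/12) = 1893 · e^-0.001067
= 1893 × 0.998934 = £1,891 per tonne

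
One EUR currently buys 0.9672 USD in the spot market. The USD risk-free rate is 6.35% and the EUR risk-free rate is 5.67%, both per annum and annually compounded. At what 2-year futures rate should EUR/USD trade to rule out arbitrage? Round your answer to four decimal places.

0.9797

By covered interest parity, F = S · (1+r_USD)^T / (1+r_EUR)^T
= 0.9672 × 1.131032 / 1.116615 = 0.9672 × 1.012911
F = 0.9797 USD per EUR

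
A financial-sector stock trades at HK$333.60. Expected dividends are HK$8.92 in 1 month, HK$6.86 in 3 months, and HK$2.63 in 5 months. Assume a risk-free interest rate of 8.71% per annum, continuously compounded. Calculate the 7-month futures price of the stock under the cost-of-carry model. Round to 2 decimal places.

PV(dividends) I = 8.92·e^(−0.0871·1/12) + 6.86·e^(−0.0871·3/12) + 2.63·e^(−0.0871·5/12)
I = 8.8555 + 6.7122 + 2.5363 = 18.1040
F = (S − I)·e^(rT) = (333.60 − 18.1040) · e^(0.0871·7/12)
= 315.4960 · e^0.050808 = 315.4960 × 1.052121 = HK$331.94

HK$331.94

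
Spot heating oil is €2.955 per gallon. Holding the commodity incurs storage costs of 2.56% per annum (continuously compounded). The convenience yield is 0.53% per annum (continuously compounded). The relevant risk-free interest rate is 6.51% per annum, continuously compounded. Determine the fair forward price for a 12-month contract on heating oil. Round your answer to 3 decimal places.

Net carry = r + u − y = 0.0651 + 0.0256 − 0.0053 = 0.0854
F = S·e^((r+u−y)T) = 2.955 · e^(0.0854 × 12/12) = 2.955 · e^0.085400
= 2.955 × 1.089153 = €3.218 per gallon

€3.218 per gallon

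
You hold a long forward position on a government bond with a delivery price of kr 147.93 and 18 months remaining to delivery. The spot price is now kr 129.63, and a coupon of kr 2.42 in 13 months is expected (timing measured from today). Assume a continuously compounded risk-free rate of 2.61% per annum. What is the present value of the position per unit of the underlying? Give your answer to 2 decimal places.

-kr 14.97

PV(remaining coupons) I = 2.42·e^(−0.0261·13/12) = 2.3525
Current forward F = (S − I)·e^(rT) = (129.63 − 2.3525)·e^(0.0261·18/12) = 127.2775 × 1.039926 = 132.3592
Value (long) = (F − K)·e^(−rT) = (132.3592 − 147.93) × 0.961606 = -14.9730
Value = -kr 14.97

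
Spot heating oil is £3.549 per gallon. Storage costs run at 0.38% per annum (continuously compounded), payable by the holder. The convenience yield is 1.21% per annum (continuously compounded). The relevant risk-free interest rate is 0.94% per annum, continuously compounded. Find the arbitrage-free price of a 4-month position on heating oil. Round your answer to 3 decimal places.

Net carry = r + u − y = 0.0094 + 0.0038 − 0.0121 = 0.0011
F = S·e^((r+u−y)T) = 3.549 · e^(0.0011 × 4/12) = 3.549 · e^0.000367
= 3.549 × 1.000367 = £3.550 per gallon

£3.550 per gallon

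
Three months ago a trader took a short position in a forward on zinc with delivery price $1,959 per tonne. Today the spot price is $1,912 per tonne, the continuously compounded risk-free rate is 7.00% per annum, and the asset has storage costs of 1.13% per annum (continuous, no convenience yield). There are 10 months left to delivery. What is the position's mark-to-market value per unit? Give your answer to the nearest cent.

-$82.10 per tonne

Current fair forward for the remaining 10 months: F = S·e^((r + u)·T), (r + u) = 0.0700 + 0.0113 = 0.0813
F = 1912 · e^(0.0813 × 10/12) = 1912 × 1.07009775 = 2046.0269
Value of long forward = (F − K)·e^(−rT) = (2046.0269 − 1959) · e^(−0.0700·10/12)
= 87.0269 × 0.94333545 = 82.10
Short position value = −(long value) = -$82.10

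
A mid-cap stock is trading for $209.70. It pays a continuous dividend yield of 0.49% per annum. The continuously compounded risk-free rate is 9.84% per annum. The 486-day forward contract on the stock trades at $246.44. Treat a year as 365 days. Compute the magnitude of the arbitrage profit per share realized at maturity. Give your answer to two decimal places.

$8.94 per share

Fair forward: F* = S·e^(carry·T), with carry = (r − q) = 0.0984 − 0.0049 = 0.0935
F* = 209.70 · e^(0.0935 × 486/365) = 209.70 · e^0.124496 = 209.70 × 1.132577 = $237.5014
Market $246.44 > fair $237.5014: forward overpriced → cash-and-carry (buy spot, short the forward).
At maturity, profit = |F_mkt − F*| = |246.44 − 237.5014| = $8.94 per share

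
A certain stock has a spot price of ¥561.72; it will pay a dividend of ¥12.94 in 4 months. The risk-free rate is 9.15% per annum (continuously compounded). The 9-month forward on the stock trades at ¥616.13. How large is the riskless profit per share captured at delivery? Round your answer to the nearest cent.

¥27.95 per share

PV(dividends) I = 12.94·e^(−0.0915·4/12) = 12.5513
Fair forward F* = (S − I)·e^(rT) = (561.72 − 12.5513)·e^0.068625 = 549.1687 × 1.071034 = 588.1783
Market ¥616.13 > fair 588.1783: forward overpriced → cash-and-carry (borrow at r, buy the stock and collect the dividends, short the forward).
Profit at T = |F_mkt − F*| = |616.13 − 588.1783| = ¥27.95 per share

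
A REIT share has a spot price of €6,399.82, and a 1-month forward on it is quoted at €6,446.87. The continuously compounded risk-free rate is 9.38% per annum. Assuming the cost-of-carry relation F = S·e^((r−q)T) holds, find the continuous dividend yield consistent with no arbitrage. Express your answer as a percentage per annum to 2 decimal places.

0.59%

From F = S·e^((r−q)T): (r − q) = ln(F/S)/T
ln(6446.87/6399.82) = ln(1.007352) = 0.007325
(r − q) = 0.007325 / (1/12) = 0.087900
q = r − ln(F/S)/T = 0.0938 − 0.087900 = 0.005900
q = 0.59%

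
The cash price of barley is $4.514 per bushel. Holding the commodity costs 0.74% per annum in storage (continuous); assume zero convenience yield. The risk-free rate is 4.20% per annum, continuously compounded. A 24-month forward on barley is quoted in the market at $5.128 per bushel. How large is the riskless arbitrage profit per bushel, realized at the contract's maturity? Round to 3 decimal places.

$0.145 per bushel

Fair forward: F* = S·e^(carry·T), with carry = (r + u) = 0.0420 + 0.0074 = 0.0494
F* = 4.514 · e^(0.0494 × 24/12) = 4.514 · e^0.098800 = 4.514 × 1.103846 = $4.9828
Market $5.128 > fair $4.9828: forward overpriced → cash-and-carry (buy spot, short the forward).
At maturity, profit = |F_mkt − F*| = |5.128 − 4.9828| = $0.145 per bushel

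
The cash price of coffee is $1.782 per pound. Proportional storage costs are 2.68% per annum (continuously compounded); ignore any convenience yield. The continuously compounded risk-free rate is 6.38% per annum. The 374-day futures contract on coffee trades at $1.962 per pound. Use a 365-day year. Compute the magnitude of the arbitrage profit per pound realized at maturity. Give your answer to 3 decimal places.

Fair futures: F* = S·e^(carry·T), with carry = (r + u) = 0.0638 + 0.0268 = 0.0906
F* = 1.782 · e^(0.0906 × 374/365) = 1.782 · e^0.092834 = 1.782 × 1.097280 = $1.9554
Market $1.962 > fair $1.9554: forward overpriced → cash-and-carry (buy spot, short the forward).
At maturity, profit = |F_mkt − F*| = |1.962 − 1.9554| = $0.007 per pound

$0.007 per pound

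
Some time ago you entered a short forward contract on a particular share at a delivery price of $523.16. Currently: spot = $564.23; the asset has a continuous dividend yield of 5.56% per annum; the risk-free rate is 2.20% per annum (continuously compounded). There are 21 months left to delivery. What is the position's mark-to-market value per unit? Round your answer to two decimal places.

-$8.52

Current fair forward for the remaining 21 months: F = S·e^((r − q)·T), (r − q) = 0.0220 − 0.0556 = -0.0336
F = 564.23 · e^(-0.0336 × 21/12) = 564.23 × 0.942895 = 532.0096
Value of long forward = (F − K)·e^(−rT) = (532.0096 − 523.16) · e^(−0.0220·21/12)
= 8.8496 × 0.962232 = 8.52
Short position value = −(long value) = -$8.52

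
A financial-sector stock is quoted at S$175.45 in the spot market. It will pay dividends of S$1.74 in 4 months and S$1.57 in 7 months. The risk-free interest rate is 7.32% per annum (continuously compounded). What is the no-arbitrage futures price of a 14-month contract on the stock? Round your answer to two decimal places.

PV(dividends) I = 1.74·e^(−0.0732·4/12) + 1.57·e^(−0.0732·7/12)
I = 1.6981 + 1.5044 = 3.2025
F = (S − I)·e^(rT) = (175.45 − 3.2025) · e^(0.0732·14/12)
= 172.2475 · e^0.085400 = 172.2475 × 1.089153 = S$187.60

S$187.60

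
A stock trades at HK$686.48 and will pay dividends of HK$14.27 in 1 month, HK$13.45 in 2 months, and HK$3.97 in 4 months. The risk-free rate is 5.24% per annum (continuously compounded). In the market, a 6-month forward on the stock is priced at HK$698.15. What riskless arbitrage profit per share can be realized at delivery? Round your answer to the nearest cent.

HK$25.72 per share

PV(dividends) I = 14.27·e^(−0.0524·1/12) + 13.45·e^(−0.0524·2/12) + 3.97·e^(−0.0524·4/12) = 31.4421
Fair forward F* = (S − I)·e^(rT) = (686.48 − 31.4421)·e^0.026200 = 655.0379 × 1.026546 = 672.4265
Market HK$698.15 > fair 672.4265: forward overpriced → cash-and-carry (borrow at r, buy the stock and collect the dividends, short the forward).
Profit at T = |F_mkt − F*| = |698.15 − 672.4265| = HK$25.72 per share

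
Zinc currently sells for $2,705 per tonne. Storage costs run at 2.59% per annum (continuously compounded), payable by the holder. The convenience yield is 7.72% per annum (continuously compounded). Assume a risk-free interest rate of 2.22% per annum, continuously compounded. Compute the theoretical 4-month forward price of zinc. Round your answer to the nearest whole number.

$2,679 per tonne

Net carry = r + u − y = 0.0222 + 0.0259 − 0.0772 = -0.0291
F = S·e^((r+u−y)T) = 2705 · e^(-0.0291 × 4/12) = 2705 · e^-0.009700
= 2705 × 0.990347 = $2,679 per tonne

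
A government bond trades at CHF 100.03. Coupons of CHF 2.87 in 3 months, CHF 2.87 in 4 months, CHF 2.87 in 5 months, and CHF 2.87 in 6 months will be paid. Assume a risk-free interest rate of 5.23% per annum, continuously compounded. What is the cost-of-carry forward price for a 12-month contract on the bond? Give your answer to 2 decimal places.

PV(coupons) I = 2.87·e^(−0.0523·3/12) + 2.87·e^(−0.0523·4/12) + 2.87·e^(−0.0523·5/12) + 2.87·e^(−0.0523·6/12)
I = 2.8327 + 2.8204 + 2.8081 + 2.7959 = 11.2571
F = (S − I)·e^(rT) = (100.03 − 11.2571) · e^(0.0523·12/12)
= 88.7729 · e^0.052300 = 88.7729 × 1.053692 = CHF 93.54

CHF 93.54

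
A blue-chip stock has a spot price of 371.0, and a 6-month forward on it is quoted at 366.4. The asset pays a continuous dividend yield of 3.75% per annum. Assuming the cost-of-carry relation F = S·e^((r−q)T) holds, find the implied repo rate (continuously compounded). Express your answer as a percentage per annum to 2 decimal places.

1.25%

From F = S·e^((r−q)T): (r − q) = ln(F/S)/T
ln(366.4/371.0) = ln(0.987601) = -0.012477
(r − q) = -0.012477 / (6/12) = -0.024954
r = ln(F/S)/T + q = -0.024954 + 0.0375 = 0.012546
r = 1.25%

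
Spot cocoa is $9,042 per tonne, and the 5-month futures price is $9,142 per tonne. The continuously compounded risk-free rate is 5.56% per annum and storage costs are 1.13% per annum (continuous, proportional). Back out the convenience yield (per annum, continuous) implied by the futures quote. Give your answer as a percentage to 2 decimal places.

F = S·e^((r+u−y)T) ⇒ (r+u−y) = ln(F/S)/T
ln(9142/9042) = 0.010999; /T ⇒ 0.026398
y = r + u − ln(F/S)/T = 0.0556 + 0.0113 − 0.026398 = 0.040502
y = 4.05%

4.05%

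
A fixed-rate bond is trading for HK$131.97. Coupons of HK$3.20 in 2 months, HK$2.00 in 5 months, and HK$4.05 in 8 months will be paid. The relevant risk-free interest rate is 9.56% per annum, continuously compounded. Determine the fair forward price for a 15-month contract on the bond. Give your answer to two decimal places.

HK$138.72

PV(coupons) I = 3.20·e^(−0.0956·2/12) + 2.00·e^(−0.0956·5/12) + 4.05·e^(−0.0956·8/12)
I = 3.1494 + 1.9219 + 3.7999 = 8.8712
F = (S − I)·e^(rT) = (131.97 − 8.8712) · e^(0.0956·15/12)
= 123.0988 · e^0.119500 = 123.0988 × 1.126933 = HK$138.72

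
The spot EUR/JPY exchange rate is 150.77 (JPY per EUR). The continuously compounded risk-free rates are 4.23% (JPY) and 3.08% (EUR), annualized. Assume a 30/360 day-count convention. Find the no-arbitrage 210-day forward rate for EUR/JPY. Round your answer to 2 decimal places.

F = S·e^((r_JPY − r_EUR)T) = 150.77 · e^((0.0423 − 0.0308) × 210/360)
= 150.77 · e^0.006708 = 150.77 × 1.006731
F = 151.78 JPY per EUR

151.78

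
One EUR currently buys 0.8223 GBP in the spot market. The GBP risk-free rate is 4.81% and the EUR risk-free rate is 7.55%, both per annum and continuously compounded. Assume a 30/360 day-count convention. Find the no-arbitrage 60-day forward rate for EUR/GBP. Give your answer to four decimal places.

F = S·e^((r_GBP − r_EUR)T) = 0.8223 · e^((0.0481 − 0.0755) × 60/360)
= 0.8223 · e^-0.004567 = 0.8223 × 0.995443
F = 0.8186 GBP per EUR

0.8186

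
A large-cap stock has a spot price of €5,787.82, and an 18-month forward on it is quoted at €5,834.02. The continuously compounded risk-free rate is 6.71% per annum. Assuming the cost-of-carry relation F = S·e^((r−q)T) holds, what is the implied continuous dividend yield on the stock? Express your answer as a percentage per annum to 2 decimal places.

6.18%

From F = S·e^((r−q)T): (r − q) = ln(F/S)/T
ln(5834.02/5787.82) = ln(1.007982) = 0.007950
(r − q) = 0.007950 / (18/12) = 0.005300
q = r − ln(F/S)/T = 0.0671 − 0.005300 = 0.061800
q = 6.18%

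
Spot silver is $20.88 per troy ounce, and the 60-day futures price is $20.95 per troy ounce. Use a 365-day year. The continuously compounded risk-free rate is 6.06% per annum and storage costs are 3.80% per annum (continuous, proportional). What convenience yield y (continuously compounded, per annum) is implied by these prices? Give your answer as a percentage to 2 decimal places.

7.82%

F = S·e^((r+u−y)T) ⇒ (r+u−y) = ln(F/S)/T
ln(20.95/20.88) = 0.003347; /T ⇒ 0.020361
y = r + u − ln(F/S)/T = 0.0606 + 0.0380 − 0.020361 = 0.078239
y = 7.82%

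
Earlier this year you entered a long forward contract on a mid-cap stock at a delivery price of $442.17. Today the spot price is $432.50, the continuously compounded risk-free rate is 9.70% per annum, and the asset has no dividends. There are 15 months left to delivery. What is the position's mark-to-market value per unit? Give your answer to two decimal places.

$40.82

Current fair forward for the remaining 15 months: F = S·e^(r·T), r = 0.0970
F = 432.50 · e^(0.0970 × 15/12) = 432.50 × 1.128907 = 488.2523
Value of long forward = (F − K)·e^(−rT) = (488.2523 − 442.17) · e^(−0.0970·15/12)
= 46.0823 × 0.885812 = 40.82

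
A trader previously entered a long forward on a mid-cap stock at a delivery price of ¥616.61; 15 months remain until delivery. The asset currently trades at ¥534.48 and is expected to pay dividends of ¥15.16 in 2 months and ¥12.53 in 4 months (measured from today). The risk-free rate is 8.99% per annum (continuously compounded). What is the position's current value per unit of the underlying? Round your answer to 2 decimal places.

PV(remaining dividends) I = 15.16·e^(−0.0899·2/12) + 12.53·e^(−0.0899·4/12) = 27.0946
Current forward F = (S − I)·e^(rT) = (534.48 − 27.0946)·e^(0.0899·15/12) = 507.3854 × 1.118932 = 567.7298
Value (long) = (F − K)·e^(−rT) = (567.7298 − 616.61) × 0.893709 = -43.6847
Value = -¥43.68

-¥43.68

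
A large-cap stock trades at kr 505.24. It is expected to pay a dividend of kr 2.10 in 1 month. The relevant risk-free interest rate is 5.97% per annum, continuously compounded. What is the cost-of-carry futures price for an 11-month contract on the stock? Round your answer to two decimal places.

kr 531.45

PV(dividends) I = 2.10·e^(−0.0597·1/12)
I = 2.0896
F = (S − I)·e^(rT) = (505.24 − 2.0896) · e^(0.0597·11/12)
= 503.1504 · e^0.054725 = 503.1504 × 1.056250 = kr 531.45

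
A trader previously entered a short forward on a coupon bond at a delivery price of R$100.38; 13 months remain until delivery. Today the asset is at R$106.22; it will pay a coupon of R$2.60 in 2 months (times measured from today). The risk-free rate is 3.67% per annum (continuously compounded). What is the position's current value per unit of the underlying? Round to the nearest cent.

PV(remaining coupons) I = 2.60·e^(−0.0367·2/12) = 2.5841
Current forward F = (S − I)·e^(rT) = (106.22 − 2.5841)·e^(0.0367·13/12) = 103.6359 × 1.040559 = 107.8393
Value (long) = (F − K)·e^(−rT) = (107.8393 − 100.38) × 0.961022 = 7.1686
Short position value = −(long value) = -R$7.17

-R$7.17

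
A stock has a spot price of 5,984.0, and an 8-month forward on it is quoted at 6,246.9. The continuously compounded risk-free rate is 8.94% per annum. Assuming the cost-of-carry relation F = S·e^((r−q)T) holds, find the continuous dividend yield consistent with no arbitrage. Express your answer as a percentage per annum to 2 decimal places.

From F = S·e^((r−q)T): (r − q) = ln(F/S)/T
ln(6246.9/5984.0) = ln(1.043934) = 0.042996
(r − q) = 0.042996 / (8/12) = 0.064494
q = r − ln(F/S)/T = 0.0894 − 0.064494 = 0.024906
q = 2.49%

2.49%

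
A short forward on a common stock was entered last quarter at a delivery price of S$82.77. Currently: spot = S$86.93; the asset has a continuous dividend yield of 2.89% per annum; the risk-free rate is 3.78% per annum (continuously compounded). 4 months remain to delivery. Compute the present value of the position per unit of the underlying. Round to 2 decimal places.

-S$4.36

Current fair forward for the remaining 4 months: F = S·e^((r − q)·T), (r − q) = 0.0378 − 0.0289 = 0.0089
F = 86.93 · e^(0.0089 × 4/12) = 86.93 × 1.002971 = 87.1883
Value of long forward = (F − K)·e^(−rT) = (87.1883 − 82.77) · e^(−0.0378·4/12)
= 4.4183 × 0.987479 = 4.36
Short position value = −(long value) = -S$4.36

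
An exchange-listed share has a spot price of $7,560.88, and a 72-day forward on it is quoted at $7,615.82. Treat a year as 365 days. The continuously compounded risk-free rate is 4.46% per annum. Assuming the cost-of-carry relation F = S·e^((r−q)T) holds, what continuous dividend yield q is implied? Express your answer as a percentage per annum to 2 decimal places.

0.79%

From F = S·e^((r−q)T): (r − q) = ln(F/S)/T
ln(7615.82/7560.88) = ln(1.007266) = 0.007240
(r − q) = 0.007240 / (72/365) = 0.036703
q = r − ln(F/S)/T = 0.0446 − 0.036703 = 0.007897
q = 0.79%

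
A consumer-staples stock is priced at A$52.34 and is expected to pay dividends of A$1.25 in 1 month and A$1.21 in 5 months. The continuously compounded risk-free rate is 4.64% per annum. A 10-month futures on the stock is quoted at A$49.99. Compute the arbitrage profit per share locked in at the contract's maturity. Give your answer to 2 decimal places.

PV(dividends) I = 1.25·e^(−0.0464·1/12) + 1.21·e^(−0.0464·5/12) = 2.4320
Fair futures F* = (S − I)·e^(rT) = (52.34 − 2.4320)·e^0.038667 = 49.9080 × 1.039424 = 51.8756
Market A$49.99 < fair 51.8756: forward underpriced → reverse cash-and-carry (short the stock, invest proceeds at r, pay the dividends, go long the forward).
Profit at T = |F_mkt − F*| = |49.99 − 51.8756| = A$1.89 per share

A$1.89 per share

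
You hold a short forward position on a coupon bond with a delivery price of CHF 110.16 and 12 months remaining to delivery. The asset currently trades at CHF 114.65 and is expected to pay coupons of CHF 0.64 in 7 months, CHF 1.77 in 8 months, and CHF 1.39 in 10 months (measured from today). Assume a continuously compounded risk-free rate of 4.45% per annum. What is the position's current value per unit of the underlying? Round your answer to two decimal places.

PV(remaining coupons) I = 0.64·e^(−0.0445·7/12) + 1.77·e^(−0.0445·8/12) + 1.39·e^(−0.0445·10/12) = 3.6813
Current forward F = (S − I)·e^(rT) = (114.65 − 3.6813)·e^(0.0445·12/12) = 110.9687 × 1.045505 = 116.0183
Value (long) = (F − K)·e^(−rT) = (116.0183 − 110.16) × 0.956476 = 5.6033
Short position value = −(long value) = -CHF 5.60

-CHF 5.60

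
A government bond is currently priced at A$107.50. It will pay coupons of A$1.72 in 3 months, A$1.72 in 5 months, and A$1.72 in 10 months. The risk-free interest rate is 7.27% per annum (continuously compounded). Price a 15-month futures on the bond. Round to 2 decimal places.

A$112.28

PV(coupons) I = 1.72·e^(−0.0727·3/12) + 1.72·e^(−0.0727·5/12) + 1.72·e^(−0.0727·10/12)
I = 1.6890 + 1.6687 + 1.6189 = 4.9766
F = (S − I)·e^(rT) = (107.50 − 4.9766) · e^(0.0727·15/12)
= 102.5234 · e^0.090875 = 102.5234 × 1.095132 = A$112.28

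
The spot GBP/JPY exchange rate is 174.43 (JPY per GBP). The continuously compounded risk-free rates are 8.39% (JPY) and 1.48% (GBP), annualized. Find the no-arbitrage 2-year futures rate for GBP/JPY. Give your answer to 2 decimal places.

F = S·e^((r_JPY − r_GBP)T) = 174.43 · e^((0.0839 − 0.0148) × 2)
= 174.43 · e^0.138200 = 174.43 × 1.148205
F = 200.28 JPY per GBP

200.28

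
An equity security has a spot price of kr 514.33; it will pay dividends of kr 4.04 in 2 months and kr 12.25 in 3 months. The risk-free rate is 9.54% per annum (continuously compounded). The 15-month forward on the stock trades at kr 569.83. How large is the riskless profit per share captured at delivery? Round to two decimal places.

PV(dividends) I = 4.04·e^(−0.0954·2/12) + 12.25·e^(−0.0954·3/12) = 15.9376
Fair forward F* = (S − I)·e^(rT) = (514.33 − 15.9376)·e^0.119250 = 498.3924 × 1.126652 = 561.5148
Market kr 569.83 > fair 561.5148: forward overpriced → cash-and-carry (borrow at r, buy the stock and collect the dividends, short the forward).
Profit at T = |F_mkt − F*| = |569.83 − 561.5148| = kr 8.32 per share

kr 8.32 per share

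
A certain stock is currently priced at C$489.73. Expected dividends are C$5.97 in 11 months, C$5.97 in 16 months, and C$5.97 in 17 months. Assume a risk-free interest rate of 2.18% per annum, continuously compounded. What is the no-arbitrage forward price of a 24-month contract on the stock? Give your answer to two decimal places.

C$493.34

PV(dividends) I = 5.97·e^(−0.0218·11/12) + 5.97·e^(−0.0218·16/12) + 5.97·e^(−0.0218·17/12)
I = 5.8519 + 5.7990 + 5.7884 = 17.4393
F = (S − I)·e^(rT) = (489.73 − 17.4393) · e^(0.0218·24/12)
= 472.2907 · e^0.043600 = 472.2907 × 1.044564 = C$493.34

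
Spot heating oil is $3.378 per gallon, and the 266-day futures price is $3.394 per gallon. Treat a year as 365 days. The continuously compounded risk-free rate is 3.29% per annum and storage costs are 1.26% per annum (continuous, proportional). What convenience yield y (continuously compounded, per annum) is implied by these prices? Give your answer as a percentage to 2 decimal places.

3.90%

F = S·e^((r+u−y)T) ⇒ (r+u−y) = ln(F/S)/T
ln(3.394/3.378) = 0.004725; /T ⇒ 0.006484
y = r + u − ln(F/S)/T = 0.0329 + 0.0126 − 0.006484 = 0.039016
y = 3.90%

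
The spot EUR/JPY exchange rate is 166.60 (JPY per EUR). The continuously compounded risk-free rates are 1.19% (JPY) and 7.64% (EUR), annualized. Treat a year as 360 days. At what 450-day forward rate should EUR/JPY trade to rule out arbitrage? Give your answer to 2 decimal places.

153.70

F = S·e^((r_JPY − r_EUR)T) = 166.60 · e^((0.0119 − 0.0764) × 450/360)
= 166.60 · e^-0.080625 = 166.60 × 0.922540
F = 153.70 JPY per EUR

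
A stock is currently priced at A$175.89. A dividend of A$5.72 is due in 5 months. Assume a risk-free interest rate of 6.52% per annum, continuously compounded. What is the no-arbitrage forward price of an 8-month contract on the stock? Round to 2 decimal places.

PV(dividends) I = 5.72·e^(−0.0652·5/12)
I = 5.5667
F = (S − I)·e^(rT) = (175.89 − 5.5667) · e^(0.0652·8/12)
= 170.3233 · e^0.043467 = 170.3233 × 1.044426 = A$177.89

A$177.89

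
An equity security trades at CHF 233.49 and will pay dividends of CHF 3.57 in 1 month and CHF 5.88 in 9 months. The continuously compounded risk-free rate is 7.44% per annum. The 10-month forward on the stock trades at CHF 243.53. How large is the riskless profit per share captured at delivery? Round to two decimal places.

PV(dividends) I = 3.57·e^(−0.0744·1/12) + 5.88·e^(−0.0744·9/12) = 9.1088
Fair forward F* = (S − I)·e^(rT) = (233.49 − 9.1088)·e^0.062000 = 224.3812 × 1.063962 = 238.7331
Market CHF 243.53 > fair 238.7331: forward overpriced → cash-and-carry (borrow at r, buy the stock and collect the dividends, short the forward).
Profit at T = |F_mkt − F*| = |243.53 − 238.7331| = CHF 4.80 per share

CHF 4.80 per share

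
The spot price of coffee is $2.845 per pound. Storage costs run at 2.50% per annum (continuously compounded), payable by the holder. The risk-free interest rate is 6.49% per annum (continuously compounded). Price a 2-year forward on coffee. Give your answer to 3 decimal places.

$3.405 per pound

Net carry = r + u − y = 0.0649 + 0.0250 − 0.0000 = 0.0899
F = S·e^((r+u−y)T) = 2.845 · e^(0.0899 × 2) = 2.845 · e^0.179800
= 2.845 × 1.196978 = $3.405 per pound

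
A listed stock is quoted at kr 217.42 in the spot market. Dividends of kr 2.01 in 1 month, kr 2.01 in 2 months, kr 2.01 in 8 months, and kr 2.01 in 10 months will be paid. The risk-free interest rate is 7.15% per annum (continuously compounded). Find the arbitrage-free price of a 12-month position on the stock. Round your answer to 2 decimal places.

kr 225.16

PV(dividends) I = 2.01·e^(−0.0715·1/12) + 2.01·e^(−0.0715·2/12) + 2.01·e^(−0.0715·8/12) + 2.01·e^(−0.0715·10/12)
I = 1.9981 + 1.9862 + 1.9164 + 1.8937 = 7.7944
F = (S − I)·e^(rT) = (217.42 − 7.7944) · e^(0.0715·12/12)
= 209.6256 · e^0.071500 = 209.6256 × 1.074118 = kr 225.16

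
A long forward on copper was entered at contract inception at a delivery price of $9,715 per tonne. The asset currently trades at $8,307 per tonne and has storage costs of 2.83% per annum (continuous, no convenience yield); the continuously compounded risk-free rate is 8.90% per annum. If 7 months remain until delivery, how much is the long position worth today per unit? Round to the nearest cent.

Current fair forward for the remaining 7 months: F = S·e^((r + u)·T), (r + u) = 0.0890 + 0.0283 = 0.1173
F = 8307 · e^(0.1173 × 7/12) = 8307 × 1.07082031 = 8895.3043
Value of long forward = (F − K)·e^(−rT) = (8895.3043 − 9715) · e^(−0.0890·7/12)
= -819.6957 × 0.94940798 = -778.23

-$778.23 per tonne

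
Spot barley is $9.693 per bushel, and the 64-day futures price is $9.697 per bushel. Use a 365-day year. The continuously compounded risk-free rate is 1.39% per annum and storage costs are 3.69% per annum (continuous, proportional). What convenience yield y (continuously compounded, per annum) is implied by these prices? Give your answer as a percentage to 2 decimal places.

F = S·e^((r+u−y)T) ⇒ (r+u−y) = ln(F/S)/T
ln(9.697/9.693) = 0.000413; /T ⇒ 0.002355
y = r + u − ln(F/S)/T = 0.0139 + 0.0369 − 0.002355 = 0.048445
y = 4.84%

4.84%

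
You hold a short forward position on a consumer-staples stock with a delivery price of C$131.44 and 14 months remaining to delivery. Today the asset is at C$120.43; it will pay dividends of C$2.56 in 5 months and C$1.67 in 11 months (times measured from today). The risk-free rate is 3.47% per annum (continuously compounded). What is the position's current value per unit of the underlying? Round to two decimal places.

PV(remaining dividends) I = 2.56·e^(−0.0347·5/12) + 1.67·e^(−0.0347·11/12) = 4.1410
Current forward F = (S − I)·e^(rT) = (120.43 − 4.1410)·e^(0.0347·14/12) = 116.2890 × 1.041314 = 121.0934
Value (long) = (F − K)·e^(−rT) = (121.0934 − 131.44) × 0.960325 = -9.9361
Short position value = −(long value) = C$9.94

C$9.94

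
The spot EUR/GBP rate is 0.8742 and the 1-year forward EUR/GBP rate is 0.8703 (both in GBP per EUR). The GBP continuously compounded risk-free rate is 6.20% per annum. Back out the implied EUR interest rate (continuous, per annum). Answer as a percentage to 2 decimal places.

F = S·e^((r_GBP − r_EUR)T) ⇒ r_EUR = r_GBP − ln(F/S)/T
ln(0.8703/0.8742) = -0.004471; /(12/12) = -0.004471
r_EUR = 0.0620 + 0.004471 = 0.066471
r_EUR = 6.65%

6.65%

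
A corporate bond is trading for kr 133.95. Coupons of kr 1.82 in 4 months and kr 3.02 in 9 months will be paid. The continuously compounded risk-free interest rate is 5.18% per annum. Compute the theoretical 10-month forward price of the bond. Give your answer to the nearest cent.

PV(coupons) I = 1.82·e^(−0.0518·4/12) + 3.02·e^(−0.0518·9/12)
I = 1.7888 + 2.9049 = 4.6937
F = (S − I)·e^(rT) = (133.95 − 4.6937) · e^(0.0518·10/12)
= 129.2563 · e^0.043167 = 129.2563 × 1.044112 = kr 134.96

kr 134.96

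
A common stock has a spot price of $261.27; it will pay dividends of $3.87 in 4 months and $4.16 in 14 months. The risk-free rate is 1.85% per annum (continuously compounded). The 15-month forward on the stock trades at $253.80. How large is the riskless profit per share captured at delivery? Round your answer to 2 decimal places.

$5.48 per share

PV(dividends) I = 3.87·e^(−0.0185·4/12) + 4.16·e^(−0.0185·14/12) = 7.9174
Fair forward F* = (S − I)·e^(rT) = (261.27 − 7.9174)·e^0.023125 = 253.3526 × 1.023394 = 259.2795
Market $253.80 < fair 259.2795: forward underpriced → reverse cash-and-carry (short the stock, invest proceeds at r, pay the dividends, go long the forward).
Profit at T = |F_mkt − F*| = |253.80 − 259.2795| = $5.48 per share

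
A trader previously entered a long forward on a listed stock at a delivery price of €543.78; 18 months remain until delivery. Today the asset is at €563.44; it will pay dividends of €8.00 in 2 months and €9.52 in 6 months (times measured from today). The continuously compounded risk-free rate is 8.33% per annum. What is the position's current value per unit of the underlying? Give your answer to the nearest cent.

PV(remaining dividends) I = 8.00·e^(−0.0833·2/12) + 9.52·e^(−0.0833·6/12) = 17.0213
Current forward F = (S − I)·e^(rT) = (563.44 − 17.0213)·e^(0.0833·18/12) = 546.4187 × 1.133092 = 619.1427
Value (long) = (F − K)·e^(−rT) = (619.1427 − 543.78) × 0.882541 = 66.5107
Value = €66.51

€66.51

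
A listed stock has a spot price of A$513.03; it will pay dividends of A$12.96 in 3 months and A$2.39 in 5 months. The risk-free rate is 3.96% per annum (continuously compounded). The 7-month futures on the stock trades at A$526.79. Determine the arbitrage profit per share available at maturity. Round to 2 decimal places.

A$17.31 per share

PV(dividends) I = 12.96·e^(−0.0396·3/12) + 2.39·e^(−0.0396·5/12) = 15.1832
Fair futures F* = (S − I)·e^(rT) = (513.03 − 15.1832)·e^0.023100 = 497.8468 × 1.023369 = 509.4810
Market A$526.79 > fair 509.4810: forward overpriced → cash-and-carry (borrow at r, buy the stock and collect the dividends, short the forward).
Profit at T = |F_mkt − F*| = |526.79 − 509.4810| = A$17.31 per share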